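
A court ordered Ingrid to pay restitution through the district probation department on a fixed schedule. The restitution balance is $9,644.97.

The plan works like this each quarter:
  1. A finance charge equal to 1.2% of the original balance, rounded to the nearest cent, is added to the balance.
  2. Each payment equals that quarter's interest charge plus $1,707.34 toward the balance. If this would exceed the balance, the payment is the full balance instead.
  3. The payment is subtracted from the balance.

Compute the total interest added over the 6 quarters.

$694.44

Quarter 1: $9,644.97 +$115.74 interest = $9,760.71; pay $1,823.08 → $7,937.63
Quarter 2: $7,937.63 +$115.74 interest = $8,053.37; pay $1,823.08 → $6,230.29
Quarter 3: $6,230.29 +$115.74 interest = $6,346.03; pay $1,823.08 → $4,522.95
Quarter 4: $4,522.95 +$115.74 interest = $4,638.69; pay $1,823.08 → $2,815.61
Quarter 5: $2,815.61 +$115.74 interest = $2,931.35; pay $1,823.08 → $1,108.27
Quarter 6: $1,108.27 +$115.74 interest = $1,224.01; pay $1,224.01 → $0.00
Total interest: $115.74 + $115.74 + $115.74 + $115.74 + $115.74 + $115.74 = $694.44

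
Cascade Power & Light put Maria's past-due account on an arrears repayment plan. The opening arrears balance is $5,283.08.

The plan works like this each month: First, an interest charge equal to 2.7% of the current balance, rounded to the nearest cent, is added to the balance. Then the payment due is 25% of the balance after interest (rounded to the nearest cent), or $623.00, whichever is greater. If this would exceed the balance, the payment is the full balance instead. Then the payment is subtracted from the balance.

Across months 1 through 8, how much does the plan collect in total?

# | Opening | Interest | Payment | End bal
1 | $5,283.08 | $142.64 | $1,356.43 | $4,069.29
2 | $4,069.29 | $109.87 | $1,044.79 | $3,134.37
3 | $3,134.37 | $84.63 | $804.75 | $2,414.25
4 | $2,414.25 | $65.18 | $623.00 | $1,856.43
5 | $1,856.43 | $50.12 | $623.00 | $1,283.55
6 | $1,283.55 | $34.66 | $623.00 | $695.21
7 | $695.21 | $18.77 | $623.00 | $90.98
8 | $90.98 | $2.46 | $93.44 | $0.00
Total paid: $5,791.41

$5,791.41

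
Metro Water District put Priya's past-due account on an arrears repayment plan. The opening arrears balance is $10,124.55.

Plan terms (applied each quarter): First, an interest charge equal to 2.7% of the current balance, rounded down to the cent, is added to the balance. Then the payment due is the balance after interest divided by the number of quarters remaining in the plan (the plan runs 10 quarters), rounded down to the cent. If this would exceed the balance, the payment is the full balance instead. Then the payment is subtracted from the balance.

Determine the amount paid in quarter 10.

$1,321.54

Quarter 1: $10,124.55 +$273.36 interest = $10,397.91; pay $1,039.79 → $9,358.12
Quarter 2: $9,358.12 +$252.66 interest = $9,610.78; pay $1,067.86 → $8,542.92
Quarter 3: $8,542.92 +$230.65 interest = $8,773.57; pay $1,096.69 → $7,676.88
Quarter 4: $7,676.88 +$207.27 interest = $7,884.15; pay $1,126.30 → $6,757.85
Quarter 5: $6,757.85 +$182.46 interest = $6,940.31; pay $1,156.71 → $5,783.60
Quarter 6: $5,783.60 +$156.15 interest = $5,939.75; pay $1,187.95 → $4,751.80
Quarter 7: $4,751.80 +$128.29 interest = $4,880.09; pay $1,220.02 → $3,660.07
Quarter 8: $3,660.07 +$98.82 interest = $3,758.89; pay $1,252.96 → $2,505.93
Quarter 9: $2,505.93 +$67.66 interest = $2,573.59; pay $1,286.79 → $1,286.80
Quarter 10: $1,286.80 +$34.74 interest = $1,321.54; pay $1,321.54 → $0.00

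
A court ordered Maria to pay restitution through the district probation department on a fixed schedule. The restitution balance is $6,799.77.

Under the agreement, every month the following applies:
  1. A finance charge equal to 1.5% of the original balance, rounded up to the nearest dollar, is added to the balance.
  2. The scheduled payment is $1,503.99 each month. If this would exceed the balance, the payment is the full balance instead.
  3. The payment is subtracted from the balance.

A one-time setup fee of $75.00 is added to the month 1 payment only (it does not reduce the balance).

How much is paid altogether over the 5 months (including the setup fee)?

$7,384.77

# | Opening | Interest | Payment | Fee | End bal
1 | $6,799.77 | $102.00 | $1,503.99 | $75.00 | $5,397.78
2 | $5,397.78 | $102.00 | $1,503.99 | — | $3,995.79
3 | $3,995.79 | $102.00 | $1,503.99 | — | $2,593.80
4 | $2,593.80 | $102.00 | $1,503.99 | — | $1,191.81
5 | $1,191.81 | $102.00 | $1,293.81 | — | $0.00
Total paid: $7,384.77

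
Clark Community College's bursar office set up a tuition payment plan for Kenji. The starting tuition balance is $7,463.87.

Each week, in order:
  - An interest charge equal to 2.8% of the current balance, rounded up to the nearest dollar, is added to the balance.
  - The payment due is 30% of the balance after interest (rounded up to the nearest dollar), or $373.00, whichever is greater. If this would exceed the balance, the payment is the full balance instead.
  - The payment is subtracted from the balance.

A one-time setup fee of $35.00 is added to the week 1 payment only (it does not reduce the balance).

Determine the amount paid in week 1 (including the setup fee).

$2,337.00

# | Opening | Interest | Payment | Fee | End bal
1 | $7,463.87 | $209.00 | $2,302.00 | $35.00 | $5,370.87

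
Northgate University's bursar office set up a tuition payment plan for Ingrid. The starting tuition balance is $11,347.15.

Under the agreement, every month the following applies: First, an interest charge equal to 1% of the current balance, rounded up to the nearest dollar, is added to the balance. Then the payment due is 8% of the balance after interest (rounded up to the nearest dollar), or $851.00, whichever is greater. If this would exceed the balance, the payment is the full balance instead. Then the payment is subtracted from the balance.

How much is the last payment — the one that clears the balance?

$255.15

Month 1: $11,347.15 +$114.00 interest = $11,461.15; pay $917.00 → $10,544.15
Month 2: $10,544.15 +$106.00 interest = $10,650.15; pay $853.00 → $9,797.15
Month 3: $9,797.15 +$98.00 interest = $9,895.15; pay $851.00 → $9,044.15
Month 4: $9,044.15 +$91.00 interest = $9,135.15; pay $851.00 → $8,284.15
Month 5: $8,284.15 +$83.00 interest = $8,367.15; pay $851.00 → $7,516.15
Month 6: $7,516.15 +$76.00 interest = $7,592.15; pay $851.00 → $6,741.15
Month 7: $6,741.15 +$68.00 interest = $6,809.15; pay $851.00 → $5,958.15
Month 8: $5,958.15 +$60.00 interest = $6,018.15; pay $851.00 → $5,167.15
Month 9: $5,167.15 +$52.00 interest = $5,219.15; pay $851.00 → $4,368.15
Month 10: $4,368.15 +$44.00 interest = $4,412.15; pay $851.00 → $3,561.15
Month 11: $3,561.15 +$36.00 interest = $3,597.15; pay $851.00 → $2,746.15
Month 12: $2,746.15 +$28.00 interest = $2,774.15; pay $851.00 → $1,923.15
Month 13: $1,923.15 +$20.00 interest = $1,943.15; pay $851.00 → $1,092.15
Month 14: $1,092.15 +$11.00 interest = $1,103.15; pay $851.00 → $252.15
Month 15: $252.15 +$3.00 interest = $255.15; pay $255.15 → $0.00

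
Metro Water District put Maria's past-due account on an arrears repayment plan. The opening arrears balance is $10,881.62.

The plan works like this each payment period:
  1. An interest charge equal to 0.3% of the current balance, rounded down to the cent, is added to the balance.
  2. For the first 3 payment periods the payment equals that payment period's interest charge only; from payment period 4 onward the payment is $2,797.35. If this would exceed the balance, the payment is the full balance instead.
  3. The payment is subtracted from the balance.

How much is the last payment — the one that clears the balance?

Payment period 1: opening $10,881.62; interest $32.64 → $10,914.26; payment $32.64; balance $10,881.62
Payment period 2: opening $10,881.62; interest $32.64 → $10,914.26; payment $32.64; balance $10,881.62
Payment period 3: opening $10,881.62; interest $32.64 → $10,914.26; payment $32.64; balance $10,881.62
Payment period 4: opening $10,881.62; interest $32.64 → $10,914.26; payment $2,797.35; balance $8,116.91
Payment period 5: opening $8,116.91; interest $24.35 → $8,141.26; payment $2,797.35; balance $5,343.91
Payment period 6: opening $5,343.91; interest $16.03 → $5,359.94; payment $2,797.35; balance $2,562.59
Payment period 7: opening $2,562.59; interest $7.68 → $2,570.27; payment $2,570.27; balance $0.00

$2,570.27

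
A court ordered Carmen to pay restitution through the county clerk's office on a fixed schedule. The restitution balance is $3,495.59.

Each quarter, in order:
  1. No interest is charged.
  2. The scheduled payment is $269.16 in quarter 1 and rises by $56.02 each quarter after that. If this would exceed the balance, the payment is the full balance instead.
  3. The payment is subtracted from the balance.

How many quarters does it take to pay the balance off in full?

8

Quarter 1: opening $3,495.59; payment $269.16; balance $3,226.43
Quarter 2: opening $3,226.43; payment $325.18; balance $2,901.25
Quarter 3: opening $2,901.25; payment $381.20; balance $2,520.05
Quarter 4: opening $2,520.05; payment $437.22; balance $2,082.83
Quarter 5: opening $2,082.83; payment $493.24; balance $1,589.59
Quarter 6: opening $1,589.59; payment $549.26; balance $1,040.33
Quarter 7: opening $1,040.33; payment $605.28; balance $435.05
Quarter 8: opening $435.05; payment $435.05; balance $0.00
Balance reaches $0.00 in quarter 8.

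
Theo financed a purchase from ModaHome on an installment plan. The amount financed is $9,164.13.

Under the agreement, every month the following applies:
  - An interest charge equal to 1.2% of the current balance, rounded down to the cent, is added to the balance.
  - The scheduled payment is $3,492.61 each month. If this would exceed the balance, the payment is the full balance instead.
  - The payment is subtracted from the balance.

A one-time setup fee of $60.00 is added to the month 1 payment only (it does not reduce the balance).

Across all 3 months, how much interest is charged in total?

$207.62

Month 1: opening $9,164.13; interest $109.96 → $9,274.09; payment $3,492.61 (+ $60.00 fee); balance $5,781.48
Month 2: opening $5,781.48; interest $69.37 → $5,850.85; payment $3,492.61; balance $2,358.24
Month 3: opening $2,358.24; interest $28.29 → $2,386.53; payment $2,386.53; balance $0.00
Total interest: $109.96 + $69.37 + $28.29 = $207.62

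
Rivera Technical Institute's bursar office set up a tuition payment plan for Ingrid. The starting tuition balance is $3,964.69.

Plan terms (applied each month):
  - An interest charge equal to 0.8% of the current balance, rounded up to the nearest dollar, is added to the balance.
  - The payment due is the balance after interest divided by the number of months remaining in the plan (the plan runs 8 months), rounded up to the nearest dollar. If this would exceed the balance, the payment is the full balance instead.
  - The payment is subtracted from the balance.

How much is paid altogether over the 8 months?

Month 1: opening $3,964.69; interest $32.00 → $3,996.69; payment $500.00; balance $3,496.69
Month 2: opening $3,496.69; interest $28.00 → $3,524.69; payment $504.00; balance $3,020.69
Month 3: opening $3,020.69; interest $25.00 → $3,045.69; payment $508.00; balance $2,537.69
Month 4: opening $2,537.69; interest $21.00 → $2,558.69; payment $512.00; balance $2,046.69
Month 5: opening $2,046.69; interest $17.00 → $2,063.69; payment $516.00; balance $1,547.69
Month 6: opening $1,547.69; interest $13.00 → $1,560.69; payment $521.00; balance $1,039.69
Month 7: opening $1,039.69; interest $9.00 → $1,048.69; payment $525.00; balance $523.69
Month 8: opening $523.69; interest $5.00 → $528.69; payment $528.69; balance $0.00
Total paid: $4,114.69

$4,114.69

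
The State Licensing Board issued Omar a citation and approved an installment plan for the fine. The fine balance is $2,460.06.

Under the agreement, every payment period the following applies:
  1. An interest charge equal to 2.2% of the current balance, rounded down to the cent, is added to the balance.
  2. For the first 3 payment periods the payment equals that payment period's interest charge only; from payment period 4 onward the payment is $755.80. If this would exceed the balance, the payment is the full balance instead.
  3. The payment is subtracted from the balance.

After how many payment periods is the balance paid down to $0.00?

7

Payment period 1: opening $2,460.06; interest $54.12 → $2,514.18; payment $54.12; balance $2,460.06
Payment period 2: opening $2,460.06; interest $54.12 → $2,514.18; payment $54.12; balance $2,460.06
Payment period 3: opening $2,460.06; interest $54.12 → $2,514.18; payment $54.12; balance $2,460.06
Payment period 4: opening $2,460.06; interest $54.12 → $2,514.18; payment $755.80; balance $1,758.38
Payment period 5: opening $1,758.38; interest $38.68 → $1,797.06; payment $755.80; balance $1,041.26
Payment period 6: opening $1,041.26; interest $22.90 → $1,064.16; payment $755.80; balance $308.36
Payment period 7: opening $308.36; interest $6.78 → $315.14; payment $315.14; balance $0.00
Balance reaches $0.00 in payment period 7.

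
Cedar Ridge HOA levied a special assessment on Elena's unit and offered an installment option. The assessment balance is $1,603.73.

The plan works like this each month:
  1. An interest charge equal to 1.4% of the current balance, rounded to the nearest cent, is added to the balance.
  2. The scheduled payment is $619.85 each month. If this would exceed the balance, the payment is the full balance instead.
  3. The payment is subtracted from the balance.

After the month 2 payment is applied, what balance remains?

$400.57

Month 1: opening $1,603.73; interest $22.45 → $1,626.18; payment $619.85; balance $1,006.33
Month 2: opening $1,006.33; interest $14.09 → $1,020.42; payment $619.85; balance $400.57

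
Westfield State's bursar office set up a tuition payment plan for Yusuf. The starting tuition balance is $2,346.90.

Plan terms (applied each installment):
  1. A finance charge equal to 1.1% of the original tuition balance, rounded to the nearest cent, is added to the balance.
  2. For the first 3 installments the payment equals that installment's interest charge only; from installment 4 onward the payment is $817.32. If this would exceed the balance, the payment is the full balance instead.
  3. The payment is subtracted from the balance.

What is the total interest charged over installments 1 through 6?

$154.92

Installment 1: opening $2,346.90; interest $25.82 → $2,372.72; payment $25.82; balance $2,346.90
Installment 2: opening $2,346.90; interest $25.82 → $2,372.72; payment $25.82; balance $2,346.90
Installment 3: opening $2,346.90; interest $25.82 → $2,372.72; payment $25.82; balance $2,346.90
Installment 4: opening $2,346.90; interest $25.82 → $2,372.72; payment $817.32; balance $1,555.40
Installment 5: opening $1,555.40; interest $25.82 → $1,581.22; payment $817.32; balance $763.90
Installment 6: opening $763.90; interest $25.82 → $789.72; payment $789.72; balance $0.00
Total interest: $25.82 + $25.82 + $25.82 + $25.82 + $25.82 + $25.82 = $154.92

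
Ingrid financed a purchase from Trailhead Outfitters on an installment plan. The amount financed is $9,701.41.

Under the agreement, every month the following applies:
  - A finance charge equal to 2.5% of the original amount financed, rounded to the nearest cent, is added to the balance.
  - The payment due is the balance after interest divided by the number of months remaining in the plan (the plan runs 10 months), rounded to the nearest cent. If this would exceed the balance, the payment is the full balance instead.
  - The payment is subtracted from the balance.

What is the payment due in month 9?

$1,438.00

Month 1: opening $9,701.41; interest $242.54 → $9,943.95; payment $994.40; balance $8,949.55
Month 2: opening $8,949.55; interest $242.54 → $9,192.09; payment $1,021.34; balance $8,170.75
Month 3: opening $8,170.75; interest $242.54 → $8,413.29; payment $1,051.66; balance $7,361.63
Month 4: opening $7,361.63; interest $242.54 → $7,604.17; payment $1,086.31; balance $6,517.86
Month 5: opening $6,517.86; interest $242.54 → $6,760.40; payment $1,126.73; balance $5,633.67
Month 6: opening $5,633.67; interest $242.54 → $5,876.21; payment $1,175.24; balance $4,700.97
Month 7: opening $4,700.97; interest $242.54 → $4,943.51; payment $1,235.88; balance $3,707.63
Month 8: opening $3,707.63; interest $242.54 → $3,950.17; payment $1,316.72; balance $2,633.45
Month 9: opening $2,633.45; interest $242.54 → $2,875.99; payment $1,438.00; balance $1,437.99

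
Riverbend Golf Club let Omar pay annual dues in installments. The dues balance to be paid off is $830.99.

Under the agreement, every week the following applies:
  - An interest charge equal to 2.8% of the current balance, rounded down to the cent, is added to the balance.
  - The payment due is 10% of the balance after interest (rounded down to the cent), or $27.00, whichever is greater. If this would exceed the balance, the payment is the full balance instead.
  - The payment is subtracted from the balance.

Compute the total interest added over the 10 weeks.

Week 1: $830.99 +$23.26 interest = $854.25; pay $85.42 → $768.83
Week 2: $768.83 +$21.52 interest = $790.35; pay $79.03 → $711.32
Week 3: $711.32 +$19.91 interest = $731.23; pay $73.12 → $658.11
Week 4: $658.11 +$18.42 interest = $676.53; pay $67.65 → $608.88
Week 5: $608.88 +$17.04 interest = $625.92; pay $62.59 → $563.33
Week 6: $563.33 +$15.77 interest = $579.10; pay $57.91 → $521.19
Week 7: $521.19 +$14.59 interest = $535.78; pay $53.57 → $482.21
Week 8: $482.21 +$13.50 interest = $495.71; pay $49.57 → $446.14
Week 9: $446.14 +$12.49 interest = $458.63; pay $45.86 → $412.77
Week 10: $412.77 +$11.55 interest = $424.32; pay $42.43 → $381.89
Total interest: $23.26 + $21.52 + $19.91 + $18.42 + $17.04 + $15.77 + $14.59 + $13.50 + $12.49 + $11.55 = $168.05

$168.05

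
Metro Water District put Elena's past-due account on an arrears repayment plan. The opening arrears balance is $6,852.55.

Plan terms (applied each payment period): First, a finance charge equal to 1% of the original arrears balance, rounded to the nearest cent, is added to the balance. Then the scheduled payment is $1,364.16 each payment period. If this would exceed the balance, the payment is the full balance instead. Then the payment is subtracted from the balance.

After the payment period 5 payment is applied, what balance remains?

$374.40

Payment period 1: opening $6,852.55; interest $68.53 → $6,921.08; payment $1,364.16; balance $5,556.92
Payment period 2: opening $5,556.92; interest $68.53 → $5,625.45; payment $1,364.16; balance $4,261.29
Payment period 3: opening $4,261.29; interest $68.53 → $4,329.82; payment $1,364.16; balance $2,965.66
Payment period 4: opening $2,965.66; interest $68.53 → $3,034.19; payment $1,364.16; balance $1,670.03
Payment period 5: opening $1,670.03; interest $68.53 → $1,738.56; payment $1,364.16; balance $374.40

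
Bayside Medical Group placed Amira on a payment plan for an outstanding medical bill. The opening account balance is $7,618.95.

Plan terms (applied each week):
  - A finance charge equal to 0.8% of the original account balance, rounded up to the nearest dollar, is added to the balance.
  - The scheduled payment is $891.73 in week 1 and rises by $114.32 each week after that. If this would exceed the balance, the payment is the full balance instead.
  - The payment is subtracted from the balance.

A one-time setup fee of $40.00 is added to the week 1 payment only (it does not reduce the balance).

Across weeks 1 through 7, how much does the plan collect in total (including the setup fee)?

$8,085.95

Week 1: $7,618.95 +$61.00 interest = $7,679.95; pay $891.73 (+ $40.00 fee) → $6,788.22
Week 2: $6,788.22 +$61.00 interest = $6,849.22; pay $1,006.05 → $5,843.17
Week 3: $5,843.17 +$61.00 interest = $5,904.17; pay $1,120.37 → $4,783.80
Week 4: $4,783.80 +$61.00 interest = $4,844.80; pay $1,234.69 → $3,610.11
Week 5: $3,610.11 +$61.00 interest = $3,671.11; pay $1,349.01 → $2,322.10
Week 6: $2,322.10 +$61.00 interest = $2,383.10; pay $1,463.33 → $919.77
Week 7: $919.77 +$61.00 interest = $980.77; pay $980.77 → $0.00
Total paid: $8,085.95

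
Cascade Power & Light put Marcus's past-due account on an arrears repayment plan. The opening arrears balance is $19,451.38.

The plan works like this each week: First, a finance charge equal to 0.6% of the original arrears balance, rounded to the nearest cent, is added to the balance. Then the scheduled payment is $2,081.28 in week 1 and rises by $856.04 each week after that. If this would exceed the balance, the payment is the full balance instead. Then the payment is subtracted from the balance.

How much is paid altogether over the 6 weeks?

$20,151.64

Week 1: opening $19,451.38; interest $116.71 → $19,568.09; payment $2,081.28; balance $17,486.81
Week 2: opening $17,486.81; interest $116.71 → $17,603.52; payment $2,937.32; balance $14,666.20
Week 3: opening $14,666.20; interest $116.71 → $14,782.91; payment $3,793.36; balance $10,989.55
Week 4: opening $10,989.55; interest $116.71 → $11,106.26; payment $4,649.40; balance $6,456.86
Week 5: opening $6,456.86; interest $116.71 → $6,573.57; payment $5,505.44; balance $1,068.13
Week 6: opening $1,068.13; interest $116.71 → $1,184.84; payment $1,184.84; balance $0.00
Total paid: $20,151.64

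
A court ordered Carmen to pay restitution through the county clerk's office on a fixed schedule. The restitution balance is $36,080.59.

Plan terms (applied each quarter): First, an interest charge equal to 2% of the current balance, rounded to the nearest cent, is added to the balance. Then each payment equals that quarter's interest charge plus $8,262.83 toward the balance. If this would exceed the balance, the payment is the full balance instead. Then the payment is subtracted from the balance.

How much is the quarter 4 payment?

$8,488.67

Quarter 1: opening $36,080.59; interest $721.61 → $36,802.20; payment $8,984.44; balance $27,817.76
Quarter 2: opening $27,817.76; interest $556.36 → $28,374.12; payment $8,819.19; balance $19,554.93
Quarter 3: opening $19,554.93; interest $391.10 → $19,946.03; payment $8,653.93; balance $11,292.10
Quarter 4: opening $11,292.10; interest $225.84 → $11,517.94; payment $8,488.67; balance $3,029.27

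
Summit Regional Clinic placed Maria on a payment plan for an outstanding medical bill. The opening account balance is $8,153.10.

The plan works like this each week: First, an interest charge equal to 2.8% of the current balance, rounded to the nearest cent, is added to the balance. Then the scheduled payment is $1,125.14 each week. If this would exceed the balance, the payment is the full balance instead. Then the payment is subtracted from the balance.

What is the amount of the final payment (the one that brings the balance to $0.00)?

$240.93

Week 1: $8,153.10 +$228.29 interest = $8,381.39; pay $1,125.14 → $7,256.25
Week 2: $7,256.25 +$203.18 interest = $7,459.43; pay $1,125.14 → $6,334.29
Week 3: $6,334.29 +$177.36 interest = $6,511.65; pay $1,125.14 → $5,386.51
Week 4: $5,386.51 +$150.82 interest = $5,537.33; pay $1,125.14 → $4,412.19
Week 5: $4,412.19 +$123.54 interest = $4,535.73; pay $1,125.14 → $3,410.59
Week 6: $3,410.59 +$95.50 interest = $3,506.09; pay $1,125.14 → $2,380.95
Week 7: $2,380.95 +$66.67 interest = $2,447.62; pay $1,125.14 → $1,322.48
Week 8: $1,322.48 +$37.03 interest = $1,359.51; pay $1,125.14 → $234.37
Week 9: $234.37 +$6.56 interest = $240.93; pay $240.93 → $0.00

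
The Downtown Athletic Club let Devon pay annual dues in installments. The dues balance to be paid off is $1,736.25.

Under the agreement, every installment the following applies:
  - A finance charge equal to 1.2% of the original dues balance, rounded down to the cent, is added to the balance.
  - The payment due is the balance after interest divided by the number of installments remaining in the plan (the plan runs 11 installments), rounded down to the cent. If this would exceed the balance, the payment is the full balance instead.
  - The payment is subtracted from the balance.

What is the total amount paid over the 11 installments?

$1,965.38

Installment 1: opening $1,736.25; interest $20.83 → $1,757.08; payment $159.73; balance $1,597.35
Installment 2: opening $1,597.35; interest $20.83 → $1,618.18; payment $161.81; balance $1,456.37
Installment 3: opening $1,456.37; interest $20.83 → $1,477.20; payment $164.13; balance $1,313.07
Installment 4: opening $1,313.07; interest $20.83 → $1,333.90; payment $166.73; balance $1,167.17
Installment 5: opening $1,167.17; interest $20.83 → $1,188.00; payment $169.71; balance $1,018.29
Installment 6: opening $1,018.29; interest $20.83 → $1,039.12; payment $173.18; balance $865.94
Installment 7: opening $865.94; interest $20.83 → $886.77; payment $177.35; balance $709.42
Installment 8: opening $709.42; interest $20.83 → $730.25; payment $182.56; balance $547.69
Installment 9: opening $547.69; interest $20.83 → $568.52; payment $189.50; balance $379.02
Installment 10: opening $379.02; interest $20.83 → $399.85; payment $199.92; balance $199.93
Installment 11: opening $199.93; interest $20.83 → $220.76; payment $220.76; balance $0.00
Total paid: $1,965.38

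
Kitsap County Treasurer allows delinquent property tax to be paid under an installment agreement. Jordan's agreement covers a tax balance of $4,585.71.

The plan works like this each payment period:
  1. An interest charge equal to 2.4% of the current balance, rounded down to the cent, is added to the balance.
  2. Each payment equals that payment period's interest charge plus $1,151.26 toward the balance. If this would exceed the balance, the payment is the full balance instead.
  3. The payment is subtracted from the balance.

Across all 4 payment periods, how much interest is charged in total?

$274.42

Payment period 1: opening $4,585.71; interest $110.05 → $4,695.76; payment $1,261.31; balance $3,434.45
Payment period 2: opening $3,434.45; interest $82.42 → $3,516.87; payment $1,233.68; balance $2,283.19
Payment period 3: opening $2,283.19; interest $54.79 → $2,337.98; payment $1,206.05; balance $1,131.93
Payment period 4: opening $1,131.93; interest $27.16 → $1,159.09; payment $1,159.09; balance $0.00
Total interest: $110.05 + $82.42 + $54.79 + $27.16 = $274.42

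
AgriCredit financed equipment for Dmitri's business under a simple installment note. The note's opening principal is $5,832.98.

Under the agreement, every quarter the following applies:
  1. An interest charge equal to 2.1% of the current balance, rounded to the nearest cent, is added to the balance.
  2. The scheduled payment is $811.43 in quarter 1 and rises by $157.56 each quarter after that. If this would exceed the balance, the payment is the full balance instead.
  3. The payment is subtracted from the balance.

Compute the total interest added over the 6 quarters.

Quarter 1: opening $5,832.98; interest $122.49 → $5,955.47; payment $811.43; balance $5,144.04
Quarter 2: opening $5,144.04; interest $108.02 → $5,252.06; payment $968.99; balance $4,283.07
Quarter 3: opening $4,283.07; interest $89.94 → $4,373.01; payment $1,126.55; balance $3,246.46
Quarter 4: opening $3,246.46; interest $68.18 → $3,314.64; payment $1,284.11; balance $2,030.53
Quarter 5: opening $2,030.53; interest $42.64 → $2,073.17; payment $1,441.67; balance $631.50
Quarter 6: opening $631.50; interest $13.26 → $644.76; payment $644.76; balance $0.00
Total interest: $122.49 + $108.02 + $89.94 + $68.18 + $42.64 + $13.26 = $444.53

$444.53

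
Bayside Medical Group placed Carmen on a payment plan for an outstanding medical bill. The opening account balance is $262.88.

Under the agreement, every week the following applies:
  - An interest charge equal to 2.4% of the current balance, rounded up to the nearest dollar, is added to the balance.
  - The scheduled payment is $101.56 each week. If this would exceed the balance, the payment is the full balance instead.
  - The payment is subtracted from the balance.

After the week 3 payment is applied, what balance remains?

$0.00

Week 1: opening $262.88; interest $7.00 → $269.88; payment $101.56; balance $168.32
Week 2: opening $168.32; interest $5.00 → $173.32; payment $101.56; balance $71.76
Week 3: opening $71.76; interest $2.00 → $73.76; payment $73.76; balance $0.00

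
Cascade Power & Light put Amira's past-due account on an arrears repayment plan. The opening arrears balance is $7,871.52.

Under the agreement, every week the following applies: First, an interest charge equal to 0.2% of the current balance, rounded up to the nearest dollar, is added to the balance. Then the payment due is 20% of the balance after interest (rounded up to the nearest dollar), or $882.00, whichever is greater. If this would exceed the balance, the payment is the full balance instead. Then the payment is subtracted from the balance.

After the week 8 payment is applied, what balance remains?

$0.00

Week 1: $7,871.52 +$16.00 interest = $7,887.52; pay $1,578.00 → $6,309.52
Week 2: $6,309.52 +$13.00 interest = $6,322.52; pay $1,265.00 → $5,057.52
Week 3: $5,057.52 +$11.00 interest = $5,068.52; pay $1,014.00 → $4,054.52
Week 4: $4,054.52 +$9.00 interest = $4,063.52; pay $882.00 → $3,181.52
Week 5: $3,181.52 +$7.00 interest = $3,188.52; pay $882.00 → $2,306.52
Week 6: $2,306.52 +$5.00 interest = $2,311.52; pay $882.00 → $1,429.52
Week 7: $1,429.52 +$3.00 interest = $1,432.52; pay $882.00 → $550.52
Week 8: $550.52 +$2.00 interest = $552.52; pay $552.52 → $0.00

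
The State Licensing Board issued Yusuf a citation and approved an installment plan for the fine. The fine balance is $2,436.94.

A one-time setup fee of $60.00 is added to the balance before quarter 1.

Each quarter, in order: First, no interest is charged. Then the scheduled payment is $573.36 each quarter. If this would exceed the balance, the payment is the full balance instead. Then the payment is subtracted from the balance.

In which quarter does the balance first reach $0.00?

5

Quarter 1: $2,496.94 − $573.36 → $1,923.58
Quarter 2: $1,923.58 − $573.36 → $1,350.22
Quarter 3: $1,350.22 − $573.36 → $776.86
Quarter 4: $776.86 − $573.36 → $203.50
Quarter 5: $203.50 − $203.50 → $0.00
Balance reaches $0.00 in quarter 5.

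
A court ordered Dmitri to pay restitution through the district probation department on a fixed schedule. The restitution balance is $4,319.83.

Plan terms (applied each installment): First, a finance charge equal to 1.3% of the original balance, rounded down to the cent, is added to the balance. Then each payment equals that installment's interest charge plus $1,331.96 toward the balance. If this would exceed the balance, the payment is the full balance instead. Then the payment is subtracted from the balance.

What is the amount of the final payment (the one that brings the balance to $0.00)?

$380.10

# | Opening | Interest | Payment | End bal
1 | $4,319.83 | $56.15 | $1,388.11 | $2,987.87
2 | $2,987.87 | $56.15 | $1,388.11 | $1,655.91
3 | $1,655.91 | $56.15 | $1,388.11 | $323.95
4 | $323.95 | $56.15 | $380.10 | $0.00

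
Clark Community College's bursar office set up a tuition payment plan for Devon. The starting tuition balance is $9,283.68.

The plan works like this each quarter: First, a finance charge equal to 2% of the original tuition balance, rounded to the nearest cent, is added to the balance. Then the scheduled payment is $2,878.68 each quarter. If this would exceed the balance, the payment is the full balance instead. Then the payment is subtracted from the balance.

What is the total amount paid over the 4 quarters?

$10,026.36

Quarter 1: opening $9,283.68; interest $185.67 → $9,469.35; payment $2,878.68; balance $6,590.67
Quarter 2: opening $6,590.67; interest $185.67 → $6,776.34; payment $2,878.68; balance $3,897.66
Quarter 3: opening $3,897.66; interest $185.67 → $4,083.33; payment $2,878.68; balance $1,204.65
Quarter 4: opening $1,204.65; interest $185.67 → $1,390.32; payment $1,390.32; balance $0.00
Total paid: $10,026.36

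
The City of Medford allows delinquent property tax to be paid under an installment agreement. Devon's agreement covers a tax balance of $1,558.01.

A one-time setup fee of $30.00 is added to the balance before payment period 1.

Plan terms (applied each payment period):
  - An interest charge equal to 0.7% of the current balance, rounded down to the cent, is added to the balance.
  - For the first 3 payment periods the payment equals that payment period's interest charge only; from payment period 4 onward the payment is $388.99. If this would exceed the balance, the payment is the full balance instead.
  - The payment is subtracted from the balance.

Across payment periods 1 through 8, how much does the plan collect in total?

$1,650.26

Payment period 1: opening $1,588.01; interest $11.11 → $1,599.12; payment $11.11; balance $1,588.01
Payment period 2: opening $1,588.01; interest $11.11 → $1,599.12; payment $11.11; balance $1,588.01
Payment period 3: opening $1,588.01; interest $11.11 → $1,599.12; payment $11.11; balance $1,588.01
Payment period 4: opening $1,588.01; interest $11.11 → $1,599.12; payment $388.99; balance $1,210.13
Payment period 5: opening $1,210.13; interest $8.47 → $1,218.60; payment $388.99; balance $829.61
Payment period 6: opening $829.61; interest $5.80 → $835.41; payment $388.99; balance $446.42
Payment period 7: opening $446.42; interest $3.12 → $449.54; payment $388.99; balance $60.55
Payment period 8: opening $60.55; interest $0.42 → $60.97; payment $60.97; balance $0.00
Total paid: $1,650.26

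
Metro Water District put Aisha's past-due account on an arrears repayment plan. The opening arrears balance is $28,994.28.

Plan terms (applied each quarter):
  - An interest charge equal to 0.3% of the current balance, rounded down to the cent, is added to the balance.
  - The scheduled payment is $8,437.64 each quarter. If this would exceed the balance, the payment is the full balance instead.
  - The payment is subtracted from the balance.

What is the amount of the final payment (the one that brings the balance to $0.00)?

$3,878.67

Quarter 1: $28,994.28 +$86.98 interest = $29,081.26; pay $8,437.64 → $20,643.62
Quarter 2: $20,643.62 +$61.93 interest = $20,705.55; pay $8,437.64 → $12,267.91
Quarter 3: $12,267.91 +$36.80 interest = $12,304.71; pay $8,437.64 → $3,867.07
Quarter 4: $3,867.07 +$11.60 interest = $3,878.67; pay $3,878.67 → $0.00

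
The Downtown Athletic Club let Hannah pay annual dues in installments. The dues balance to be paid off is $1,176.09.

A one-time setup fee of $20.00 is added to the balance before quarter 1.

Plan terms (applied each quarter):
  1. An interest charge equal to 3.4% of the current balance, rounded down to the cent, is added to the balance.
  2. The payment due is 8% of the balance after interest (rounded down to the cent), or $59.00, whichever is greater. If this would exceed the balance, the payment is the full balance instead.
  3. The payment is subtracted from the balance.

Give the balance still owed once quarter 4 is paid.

Quarter 1: $1,196.09 +$40.66 interest = $1,236.75; pay $98.94 → $1,137.81
Quarter 2: $1,137.81 +$38.68 interest = $1,176.49; pay $94.11 → $1,082.38
Quarter 3: $1,082.38 +$36.80 interest = $1,119.18; pay $89.53 → $1,029.65
Quarter 4: $1,029.65 +$35.00 interest = $1,064.65; pay $85.17 → $979.48

$979.48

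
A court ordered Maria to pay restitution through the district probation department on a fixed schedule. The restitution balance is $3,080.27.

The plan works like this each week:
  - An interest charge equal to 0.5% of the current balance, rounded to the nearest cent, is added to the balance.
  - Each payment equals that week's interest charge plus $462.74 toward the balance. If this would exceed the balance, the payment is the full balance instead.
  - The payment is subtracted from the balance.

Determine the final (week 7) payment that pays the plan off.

Week 1: opening $3,080.27; interest $15.40 → $3,095.67; payment $478.14; balance $2,617.53
Week 2: opening $2,617.53; interest $13.09 → $2,630.62; payment $475.83; balance $2,154.79
Week 3: opening $2,154.79; interest $10.77 → $2,165.56; payment $473.51; balance $1,692.05
Week 4: opening $1,692.05; interest $8.46 → $1,700.51; payment $471.20; balance $1,229.31
Week 5: opening $1,229.31; interest $6.15 → $1,235.46; payment $468.89; balance $766.57
Week 6: opening $766.57; interest $3.83 → $770.40; payment $466.57; balance $303.83
Week 7: opening $303.83; interest $1.52 → $305.35; payment $305.35; balance $0.00

$305.35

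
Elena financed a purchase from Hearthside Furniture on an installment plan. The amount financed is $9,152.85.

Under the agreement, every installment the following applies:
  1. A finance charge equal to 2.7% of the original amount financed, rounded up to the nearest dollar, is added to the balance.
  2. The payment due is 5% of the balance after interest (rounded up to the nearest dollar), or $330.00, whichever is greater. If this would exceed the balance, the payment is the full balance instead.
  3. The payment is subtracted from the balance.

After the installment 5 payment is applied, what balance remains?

$8,145.85

# | Opening | Interest | Payment | End bal
1 | $9,152.85 | $248.00 | $471.00 | $8,929.85
2 | $8,929.85 | $248.00 | $459.00 | $8,718.85
3 | $8,718.85 | $248.00 | $449.00 | $8,517.85
4 | $8,517.85 | $248.00 | $439.00 | $8,326.85
5 | $8,326.85 | $248.00 | $429.00 | $8,145.85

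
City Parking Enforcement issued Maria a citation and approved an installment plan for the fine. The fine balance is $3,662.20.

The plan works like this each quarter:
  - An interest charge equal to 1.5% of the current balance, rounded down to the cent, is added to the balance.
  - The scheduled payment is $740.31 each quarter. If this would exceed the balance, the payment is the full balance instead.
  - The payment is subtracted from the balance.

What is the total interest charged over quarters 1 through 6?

Quarter 1: opening $3,662.20; interest $54.93 → $3,717.13; payment $740.31; balance $2,976.82
Quarter 2: opening $2,976.82; interest $44.65 → $3,021.47; payment $740.31; balance $2,281.16
Quarter 3: opening $2,281.16; interest $34.21 → $2,315.37; payment $740.31; balance $1,575.06
Quarter 4: opening $1,575.06; interest $23.62 → $1,598.68; payment $740.31; balance $858.37
Quarter 5: opening $858.37; interest $12.87 → $871.24; payment $740.31; balance $130.93
Quarter 6: opening $130.93; interest $1.96 → $132.89; payment $132.89; balance $0.00
Total interest: $54.93 + $44.65 + $34.21 + $23.62 + $12.87 + $1.96 = $172.24

$172.24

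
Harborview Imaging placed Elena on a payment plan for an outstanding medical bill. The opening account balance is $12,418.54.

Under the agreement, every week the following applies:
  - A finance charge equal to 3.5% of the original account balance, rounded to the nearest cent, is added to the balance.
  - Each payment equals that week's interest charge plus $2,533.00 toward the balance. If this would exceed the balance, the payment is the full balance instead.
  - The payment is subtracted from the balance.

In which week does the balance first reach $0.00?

5

Week 1: opening $12,418.54; interest $434.65 → $12,853.19; payment $2,967.65; balance $9,885.54
Week 2: opening $9,885.54; interest $434.65 → $10,320.19; payment $2,967.65; balance $7,352.54
Week 3: opening $7,352.54; interest $434.65 → $7,787.19; payment $2,967.65; balance $4,819.54
Week 4: opening $4,819.54; interest $434.65 → $5,254.19; payment $2,967.65; balance $2,286.54
Week 5: opening $2,286.54; interest $434.65 → $2,721.19; payment $2,721.19; balance $0.00
Balance reaches $0.00 in week 5.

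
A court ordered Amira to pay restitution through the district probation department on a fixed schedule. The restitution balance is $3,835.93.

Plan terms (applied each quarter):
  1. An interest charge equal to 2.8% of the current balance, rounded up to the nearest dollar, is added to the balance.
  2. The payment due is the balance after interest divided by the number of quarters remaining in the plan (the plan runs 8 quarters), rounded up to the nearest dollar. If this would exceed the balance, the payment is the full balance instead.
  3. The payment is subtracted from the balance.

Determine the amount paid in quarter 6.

Quarter 1: $3,835.93 +$108.00 interest = $3,943.93; pay $493.00 → $3,450.93
Quarter 2: $3,450.93 +$97.00 interest = $3,547.93; pay $507.00 → $3,040.93
Quarter 3: $3,040.93 +$86.00 interest = $3,126.93; pay $522.00 → $2,604.93
Quarter 4: $2,604.93 +$73.00 interest = $2,677.93; pay $536.00 → $2,141.93
Quarter 5: $2,141.93 +$60.00 interest = $2,201.93; pay $551.00 → $1,650.93
Quarter 6: $1,650.93 +$47.00 interest = $1,697.93; pay $566.00 → $1,131.93

$566.00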